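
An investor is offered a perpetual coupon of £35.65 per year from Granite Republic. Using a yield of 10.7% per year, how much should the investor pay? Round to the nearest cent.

Level perpetuity: PV = C / r = £35.65 / 0.107 = £333.18

£333.18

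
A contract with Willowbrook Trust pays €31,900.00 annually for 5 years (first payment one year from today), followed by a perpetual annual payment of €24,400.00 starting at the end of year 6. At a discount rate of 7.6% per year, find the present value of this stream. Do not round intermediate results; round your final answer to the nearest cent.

PV of 5-year annuity: €31,900.00 × [1 − (1+0.076)^−5] / 0.076 = 128721.60127
Perpetuity value at year 5: €24,400.00 / 0.076 = 321052.63158
PV of perpetuity: 321052.63158 / (1+0.076)^5 = 222594.72966
Total PV = 128721.60127 + 222594.72966 = 351316.33094

€351316.33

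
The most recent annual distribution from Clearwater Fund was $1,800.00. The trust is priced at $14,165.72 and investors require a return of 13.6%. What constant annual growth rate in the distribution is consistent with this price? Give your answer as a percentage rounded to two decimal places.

P = D₀(1+g)/(r−g) ⇒ P(r−g) = D₀(1+g) ⇒ g(P+D₀) = P·r − D₀
g = (P·r − D₀)/(P + D₀) = ($14,165.72×0.136 − $1,800.00) / ($14,165.72 + $1,800.00) = 0.007926

0.79%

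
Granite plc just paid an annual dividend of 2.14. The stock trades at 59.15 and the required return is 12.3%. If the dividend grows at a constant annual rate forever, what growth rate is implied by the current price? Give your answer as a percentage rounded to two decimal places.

P = D₀(1+g)/(r−g) ⇒ P(r−g) = D₀(1+g) ⇒ g(P+D₀) = P·r − D₀
g = (P·r − D₀)/(P + D₀) = (59.15×0.123 − 2.14) / (59.15 + 2.14) = 0.083789

8.38%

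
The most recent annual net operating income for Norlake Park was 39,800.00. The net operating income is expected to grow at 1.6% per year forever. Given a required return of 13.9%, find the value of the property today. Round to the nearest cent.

328754.47

D₁ = D₀ × (1 + g) = 39,800.00 × 1.016 = 40,436.8000
Growing perpetuity: P = D₁ / (r − g) = 40,436.8000 / (0.139 − 0.016) = 328,754.47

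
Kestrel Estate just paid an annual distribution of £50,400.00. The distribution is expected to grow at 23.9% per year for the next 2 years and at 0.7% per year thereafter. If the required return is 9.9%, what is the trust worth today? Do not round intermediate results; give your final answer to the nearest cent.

£822042.70

D_1 = 62445.60000
D_2 = 77370.09840
Terminal value at year 2: TV = D_2×(1+g_2)/(r−g_2) = 77911.68909/0.092 = 846866.18575
P_0 = D_1/(1+r)^1 + D_2/(1+r)^2 + TV/(1+r)^2
    = 56820.38217 + 64058.64741 + 701163.67328 = 822042.70285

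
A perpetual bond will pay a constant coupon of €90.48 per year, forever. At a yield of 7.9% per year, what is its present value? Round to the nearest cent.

Level perpetuity: PV = C / r = €90.48 / 0.079 = €1,145.32

€1145.32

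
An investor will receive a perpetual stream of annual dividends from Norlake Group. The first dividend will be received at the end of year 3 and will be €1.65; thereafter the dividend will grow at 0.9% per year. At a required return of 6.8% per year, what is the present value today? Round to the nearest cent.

Value at end of year 2: C₁ / (r − g) = €1.65 / (0.068 − 0.009) = €27.9661
Discount to today: PV = €27.9661 / (1 + 0.068)^2 = €27.9661 / 1.140624 = €24.52

€24.52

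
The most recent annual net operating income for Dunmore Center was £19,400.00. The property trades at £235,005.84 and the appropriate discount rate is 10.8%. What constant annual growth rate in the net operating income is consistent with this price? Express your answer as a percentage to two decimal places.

P = D₀(1+g)/(r−g) ⇒ P(r−g) = D₀(1+g) ⇒ g(P+D₀) = P·r − D₀
g = (P·r − D₀)/(P + D₀) = (£235,005.84×0.108 − £19,400.00) / (£235,005.84 + £19,400.00) = 0.023508

2.35%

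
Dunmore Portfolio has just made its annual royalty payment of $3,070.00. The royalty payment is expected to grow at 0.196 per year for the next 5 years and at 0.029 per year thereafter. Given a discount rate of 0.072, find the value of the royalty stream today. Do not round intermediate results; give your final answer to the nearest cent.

D_1 = 3671.72000
D_2 = 4391.37712
D_3 = 5252.08704
D_4 = 6281.49609
D_5 = 7512.66933
Terminal value at year 5: TV = D_5×(1+g_2)/(r−g_2) = 7730.53674/0.043 = 179779.92418
P_0 = D_1/(1+r)^1 + D_2/(1+r)^2 + D_3/(1+r)^3 + D_4/(1+r)^4 + D_5/(1+r)^5 + TV/(1+r)^5
    = 3425.11194 + 3821.30026 + 4263.31634 + 4756.46114 + 5306.64881 + 126989.34003 = 148562.17851

$148562.18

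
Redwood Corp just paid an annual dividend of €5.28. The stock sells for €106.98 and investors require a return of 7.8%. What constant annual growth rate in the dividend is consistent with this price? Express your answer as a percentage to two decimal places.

P = D₀(1+g)/(r−g) ⇒ P(r−g) = D₀(1+g) ⇒ g(P+D₀) = P·r − D₀
g = (P·r − D₀)/(P + D₀) = (€106.98×0.078 − €5.28) / (€106.98 + €5.28) = 0.027298

2.73%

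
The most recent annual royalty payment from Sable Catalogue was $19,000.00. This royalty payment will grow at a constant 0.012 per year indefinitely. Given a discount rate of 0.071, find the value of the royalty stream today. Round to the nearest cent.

$325898.31

D₁ = D₀ × (1 + g) = $19,000.00 × 1.012 = $19,228.0000
Growing perpetuity: P = D₁ / (r − g) = $19,228.0000 / (0.071 − 0.012) = $325,898.31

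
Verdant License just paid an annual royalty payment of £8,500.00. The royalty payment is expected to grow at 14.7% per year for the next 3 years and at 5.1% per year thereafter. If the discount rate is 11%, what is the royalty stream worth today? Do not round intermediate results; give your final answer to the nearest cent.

£194305.20

D_1 = 9749.50000
D_2 = 11182.67650
D_3 = 12826.52995
Terminal value at year 3: TV = D_3×(1+g_2)/(r−g_2) = 13480.68297/0.059 = 228486.15208
P_0 = D_1/(1+r)^1 + D_2/(1+r)^2 + D_3/(1+r)^3 + TV/(1+r)^3
    = 8783.33333 + 9076.11111 + 9378.64815 + 167067.10515 = 194305.19774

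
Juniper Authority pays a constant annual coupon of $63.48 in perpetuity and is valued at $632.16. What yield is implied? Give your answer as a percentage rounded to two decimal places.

P = C/r ⇒ r = C/P = $63.48/$632.16 = 0.100418

10.04%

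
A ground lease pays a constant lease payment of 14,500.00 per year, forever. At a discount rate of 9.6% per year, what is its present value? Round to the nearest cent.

151041.67

Level perpetuity: PV = C / r = 14,500.00 / 0.096 = 151,041.67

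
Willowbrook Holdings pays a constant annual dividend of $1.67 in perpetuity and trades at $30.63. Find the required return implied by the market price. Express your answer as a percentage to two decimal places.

5.45%

P = C/r ⇒ r = C/P = $1.67/$30.63 = 0.054522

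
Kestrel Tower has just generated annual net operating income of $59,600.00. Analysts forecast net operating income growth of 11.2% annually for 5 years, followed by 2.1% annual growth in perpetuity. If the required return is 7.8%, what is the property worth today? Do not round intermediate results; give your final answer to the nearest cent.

D_1 = 66275.20000
D_2 = 73698.02240
D_3 = 81952.20091
D_4 = 91130.84741
D_5 = 101337.50232
Terminal value at year 5: TV = D_5×(1+g_2)/(r−g_2) = 103465.58987/0.057 = 1815185.78718
P_0 = D_1/(1+r)^1 + D_2/(1+r)^2 + D_3/(1+r)^3 + D_4/(1+r)^4 + D_5/(1+r)^5 + TV/(1+r)^5
    = 61479.77737 + 63418.84270 + 65419.06594 + 67482.37600 + 69610.76262 + 1246887.51997 = 1574298.34460

$1574298.34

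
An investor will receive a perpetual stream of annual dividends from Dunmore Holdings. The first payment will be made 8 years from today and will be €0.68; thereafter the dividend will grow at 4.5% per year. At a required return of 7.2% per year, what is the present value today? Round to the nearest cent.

€15.48

Value at end of year 7: C₁ / (r − g) = €0.68 / (0.072 − 0.045) = €25.1852
Discount to today: PV = €25.1852 / (1 + 0.072)^7 = €25.1852 / 1.626910 = €15.48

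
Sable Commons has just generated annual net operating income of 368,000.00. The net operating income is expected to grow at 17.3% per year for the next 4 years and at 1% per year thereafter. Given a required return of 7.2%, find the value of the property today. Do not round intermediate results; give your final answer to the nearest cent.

D_1 = 431664.00000
D_2 = 506341.87200
D_3 = 593939.01586
D_4 = 696690.46560
Terminal value at year 4: TV = D_4×(1+g_2)/(r−g_2) = 703657.37026/0.062 = 11349312.42347
P_0 = D_1/(1+r)^1 + D_2/(1+r)^2 + D_3/(1+r)^3 + D_4/(1+r)^4 + TV/(1+r)^4
    = 402671.64179 + 440609.92147 + 482122.60997 + 527546.47528 + 8593902.25855 = 10446852.90706

10446852.91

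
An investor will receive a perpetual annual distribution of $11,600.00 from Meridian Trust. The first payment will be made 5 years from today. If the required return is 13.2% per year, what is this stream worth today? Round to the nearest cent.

$53517.81

Value at end of year 4: C / r = $11,600.00 / 0.132 = $87,878.7879
Discount to today: PV = $87,878.7879 / (1 + 0.132)^4 = $87,878.7879 / 1.642047 = $53,517.81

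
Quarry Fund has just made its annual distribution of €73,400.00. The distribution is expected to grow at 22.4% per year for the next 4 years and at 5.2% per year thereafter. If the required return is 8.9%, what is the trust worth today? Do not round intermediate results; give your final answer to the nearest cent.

€3727201.63

D_1 = 89841.60000
D_2 = 109966.11840
D_3 = 134598.52892
D_4 = 164748.59940
Terminal value at year 4: TV = D_4×(1+g_2)/(r−g_2) = 173315.52657/0.037 = 4684203.42078
P_0 = D_1/(1+r)^1 + D_2/(1+r)^2 + D_3/(1+r)^3 + D_4/(1+r)^4 + TV/(1+r)^4
    = 82499.17355 + 92726.34383 + 104221.34513 + 117141.34659 + 3330613.42204 = 3727201.63114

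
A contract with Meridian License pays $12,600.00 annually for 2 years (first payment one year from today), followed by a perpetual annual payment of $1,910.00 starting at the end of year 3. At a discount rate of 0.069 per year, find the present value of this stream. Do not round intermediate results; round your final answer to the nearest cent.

$47035.70

PV of 2-year annuity: $12,600.00 × [1 − (1+0.069)^−2] / 0.069 = 22812.64411
Perpetuity value at year 2: $1,910.00 / 0.069 = 27681.15942
PV of perpetuity: 27681.15942 / (1+0.069)^2 = 24223.05226
Total PV = 22812.64411 + 24223.05226 = 47035.69637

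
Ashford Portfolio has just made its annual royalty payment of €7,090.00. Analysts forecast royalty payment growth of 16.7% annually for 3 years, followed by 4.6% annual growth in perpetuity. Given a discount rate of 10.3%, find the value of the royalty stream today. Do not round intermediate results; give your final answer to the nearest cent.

€177930.38

D_1 = 8274.03000
D_2 = 9655.79301
D_3 = 11268.31044
Terminal value at year 3: TV = D_3×(1+g_2)/(r−g_2) = 11786.65272/0.057 = 206783.38111
P_0 = D_1/(1+r)^1 + D_2/(1+r)^2 + D_3/(1+r)^3 + TV/(1+r)^3
    = 7501.38713 + 7936.64440 + 8397.15686 + 154095.19433 = 177930.38272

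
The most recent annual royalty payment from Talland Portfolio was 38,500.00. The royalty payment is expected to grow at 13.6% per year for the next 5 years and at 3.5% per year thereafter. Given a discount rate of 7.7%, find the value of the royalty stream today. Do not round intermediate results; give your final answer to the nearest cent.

D_1 = 43736.00000
D_2 = 49684.09600
D_3 = 56441.13306
D_4 = 64117.12715
D_5 = 72837.05644
Terminal value at year 5: TV = D_5×(1+g_2)/(r−g_2) = 75386.35342/0.042 = 1794913.17666
P_0 = D_1/(1+r)^1 + D_2/(1+r)^2 + D_3/(1+r)^3 + D_4/(1+r)^4 + D_5/(1+r)^5 + TV/(1+r)^5
    = 40609.09935 + 42833.73896 + 45180.24834 + 47655.30373 + 50265.94711 + 1238696.55366 = 1465240.89114

1465240.89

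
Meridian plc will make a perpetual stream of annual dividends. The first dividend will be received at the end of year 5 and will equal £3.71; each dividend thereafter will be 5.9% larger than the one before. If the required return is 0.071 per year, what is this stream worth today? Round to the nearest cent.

Value at end of year 4: C₁ / (r − g) = £3.71 / (0.071 − 0.059) = £309.1667
Discount to today: PV = £309.1667 / (1 + 0.071)^4 = £309.1667 / 1.315703 = £234.98

£234.98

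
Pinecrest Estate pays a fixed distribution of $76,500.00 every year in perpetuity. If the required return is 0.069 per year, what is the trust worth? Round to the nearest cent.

Level perpetuity: PV = C / r = $76,500.00 / 0.069 = $1,108,695.65

$1108695.65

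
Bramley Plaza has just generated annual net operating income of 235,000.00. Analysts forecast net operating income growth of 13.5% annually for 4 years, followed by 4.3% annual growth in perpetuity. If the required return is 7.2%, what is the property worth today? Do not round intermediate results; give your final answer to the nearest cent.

D_1 = 266725.00000
D_2 = 302732.87500
D_3 = 343601.81312
D_4 = 389988.05790
Terminal value at year 4: TV = D_4×(1+g_2)/(r−g_2) = 406757.54439/0.029 = 14026122.22022
P_0 = D_1/(1+r)^1 + D_2/(1+r)^2 + D_3/(1+r)^3 + D_4/(1+r)^4 + TV/(1+r)^4
    = 248810.63433 + 263432.90108 + 278914.49882 + 295305.92925 + 10620830.48994 = 11707294.45342

11707294.45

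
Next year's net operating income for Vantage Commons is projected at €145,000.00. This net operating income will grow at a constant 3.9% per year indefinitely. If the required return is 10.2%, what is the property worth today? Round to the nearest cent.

€2301587.30

Growing perpetuity: P = D₁ / (r − g) = €145,000.0000 / (0.102 − 0.039) = €2,301,587.30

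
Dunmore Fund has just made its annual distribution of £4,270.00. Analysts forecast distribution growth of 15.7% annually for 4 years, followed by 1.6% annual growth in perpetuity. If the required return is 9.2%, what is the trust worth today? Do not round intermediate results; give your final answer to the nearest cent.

£91714.27

D_1 = 4940.39000
D_2 = 5716.03123
D_3 = 6613.44813
D_4 = 7651.75949
Terminal value at year 4: TV = D_4×(1+g_2)/(r−g_2) = 7774.18764/0.076 = 102291.94266
P_0 = D_1/(1+r)^1 + D_2/(1+r)^2 + D_3/(1+r)^3 + D_4/(1+r)^4 + TV/(1+r)^4
    = 4524.16667 + 4793.46230 + 5078.78744 + 5381.09621 + 71936.75992 = 91714.27254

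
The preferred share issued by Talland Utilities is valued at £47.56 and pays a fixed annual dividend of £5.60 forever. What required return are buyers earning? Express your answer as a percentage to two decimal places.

P = C/r ⇒ r = C/P = £5.60/£47.56 = 0.117746

11.77%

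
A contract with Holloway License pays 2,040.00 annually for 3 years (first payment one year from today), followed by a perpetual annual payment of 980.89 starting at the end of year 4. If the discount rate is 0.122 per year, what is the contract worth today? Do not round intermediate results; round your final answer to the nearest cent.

PV of 3-year annuity: 2,040.00 × [1 − (1+0.122)^−3] / 0.122 = 4882.94539
Perpetuity value at year 3: 980.89 / 0.122 = 8040.08197
PV of perpetuity: 8040.08197 / (1+0.122)^3 = 5692.22300
Total PV = 4882.94539 + 5692.22300 = 10575.16838

10575.17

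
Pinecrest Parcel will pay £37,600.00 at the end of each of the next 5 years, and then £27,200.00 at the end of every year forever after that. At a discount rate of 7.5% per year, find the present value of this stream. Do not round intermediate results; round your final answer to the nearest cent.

£404743.87

PV of 5-year annuity: £37,600.00 × [1 − (1+0.075)^−5] / 0.075 = 152125.27232
Perpetuity value at year 5: £27,200.00 / 0.075 = 362666.66667
PV of perpetuity: 362666.66667 / (1+0.075)^5 = 252618.59733
Total PV = 152125.27232 + 252618.59733 = 404743.86965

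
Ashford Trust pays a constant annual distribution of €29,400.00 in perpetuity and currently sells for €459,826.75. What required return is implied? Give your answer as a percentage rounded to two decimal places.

P = C/r ⇒ r = C/P = €29,400.00/€459,826.75 = 0.063937

6.39%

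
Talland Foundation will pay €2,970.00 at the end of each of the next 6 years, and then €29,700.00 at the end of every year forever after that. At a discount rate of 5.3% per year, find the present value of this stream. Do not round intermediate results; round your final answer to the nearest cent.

€425996.11

PV of 6-year annuity: €2,970.00 × [1 − (1+0.053)^−6] / 0.053 = 14931.24985
Perpetuity value at year 6: €29,700.00 / 0.053 = 560377.35849
PV of perpetuity: 560377.35849 / (1+0.053)^6 = 411064.86003
Total PV = 14931.24985 + 411064.86003 = 425996.10987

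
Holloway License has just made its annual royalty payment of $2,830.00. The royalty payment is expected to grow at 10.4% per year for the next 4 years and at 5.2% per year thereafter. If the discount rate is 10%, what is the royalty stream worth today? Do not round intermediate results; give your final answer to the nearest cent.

D_1 = 3124.32000
D_2 = 3449.24928
D_3 = 3807.97121
D_4 = 4204.00021
Terminal value at year 4: TV = D_4×(1+g_2)/(r−g_2) = 4422.60822/0.048 = 92137.67128
P_0 = D_1/(1+r)^1 + D_2/(1+r)^2 + D_3/(1+r)^3 + D_4/(1+r)^4 + TV/(1+r)^4
    = 2840.29091 + 2850.61924 + 2860.98513 + 2871.38871 + 62931.26923 = 74354.55322

$74354.55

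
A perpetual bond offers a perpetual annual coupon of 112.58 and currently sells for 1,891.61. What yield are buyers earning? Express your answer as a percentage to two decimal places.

5.95%

P = C/r ⇒ r = C/P = 112.58/1,891.61 = 0.059515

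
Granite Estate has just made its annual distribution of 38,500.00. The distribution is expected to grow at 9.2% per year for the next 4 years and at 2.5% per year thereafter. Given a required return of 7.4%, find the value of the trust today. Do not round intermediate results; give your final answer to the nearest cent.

1021281.66

D_1 = 42042.00000
D_2 = 45909.86400
D_3 = 50133.57149
D_4 = 54745.86006
Terminal value at year 4: TV = D_4×(1+g_2)/(r−g_2) = 56114.50657/0.049 = 1145194.01156
P_0 = D_1/(1+r)^1 + D_2/(1+r)^2 + D_3/(1+r)^3 + D_4/(1+r)^4 + TV/(1+r)^4
    = 39145.25140 + 39801.31706 + 40468.37824 + 41146.61922 + 860720.09590 = 1021281.66182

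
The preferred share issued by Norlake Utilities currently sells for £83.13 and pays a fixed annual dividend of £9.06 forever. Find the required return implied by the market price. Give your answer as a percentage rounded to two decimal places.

10.90%

P = C/r ⇒ r = C/P = £9.06/£83.13 = 0.108986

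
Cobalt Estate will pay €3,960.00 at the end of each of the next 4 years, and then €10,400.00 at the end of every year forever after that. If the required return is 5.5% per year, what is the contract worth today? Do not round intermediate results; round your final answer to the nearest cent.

PV of 4-year annuity: €3,960.00 × [1 − (1+0.055)^−4] / 0.055 = 13880.39448
Perpetuity value at year 4: €10,400.00 / 0.055 = 189090.90909
PV of perpetuity: 189090.90909 / (1+0.055)^4 = 152637.34782
Total PV = 13880.39448 + 152637.34782 = 166517.74231

€166517.74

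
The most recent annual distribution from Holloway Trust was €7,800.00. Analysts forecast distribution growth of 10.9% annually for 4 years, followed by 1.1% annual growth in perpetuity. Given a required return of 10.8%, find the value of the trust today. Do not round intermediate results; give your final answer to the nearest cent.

€112861.26

D_1 = 8650.20000
D_2 = 9593.07180
D_3 = 10638.71663
D_4 = 11798.33674
Terminal value at year 4: TV = D_4×(1+g_2)/(r−g_2) = 11928.11844/0.097 = 122970.29322
P_0 = D_1/(1+r)^1 + D_2/(1+r)^2 + D_3/(1+r)^3 + D_4/(1+r)^4 + TV/(1+r)^4
    = 7807.03971 + 7814.08578 + 7821.13820 + 7828.19699 + 81590.79542 = 112861.25610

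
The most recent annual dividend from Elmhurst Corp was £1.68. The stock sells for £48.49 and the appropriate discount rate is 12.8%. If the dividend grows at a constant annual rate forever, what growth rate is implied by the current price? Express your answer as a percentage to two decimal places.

P = D₀(1+g)/(r−g) ⇒ P(r−g) = D₀(1+g) ⇒ g(P+D₀) = P·r − D₀
g = (P·r − D₀)/(P + D₀) = (£48.49×0.128 − £1.68) / (£48.49 + £1.68) = 0.090228

9.02%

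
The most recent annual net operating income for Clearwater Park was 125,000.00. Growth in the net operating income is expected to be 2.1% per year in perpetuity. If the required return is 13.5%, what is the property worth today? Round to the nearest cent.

1119517.54

D₁ = D₀ × (1 + g) = 125,000.00 × 1.021 = 127,625.0000
Growing perpetuity: P = D₁ / (r − g) = 127,625.0000 / (0.135 − 0.021) = 1,119,517.54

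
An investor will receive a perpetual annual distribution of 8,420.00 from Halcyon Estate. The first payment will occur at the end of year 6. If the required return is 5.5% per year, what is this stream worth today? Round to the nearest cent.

Value at end of year 5: C / r = 8,420.00 / 0.055 = 153,090.9091
Discount to today: PV = 153,090.9091 / (1 + 0.055)^5 = 153,090.9091 / 1.306960 = 117,135.11

117135.11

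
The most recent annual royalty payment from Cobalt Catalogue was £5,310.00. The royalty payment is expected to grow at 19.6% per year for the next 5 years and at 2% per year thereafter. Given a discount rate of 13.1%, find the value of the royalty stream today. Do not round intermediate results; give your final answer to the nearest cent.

D_1 = 6350.76000
D_2 = 7595.50896
D_3 = 9084.22872
D_4 = 10864.73754
D_5 = 12994.22610
Terminal value at year 5: TV = D_5×(1+g_2)/(r−g_2) = 13254.11063/0.111 = 119406.40203
P_0 = D_1/(1+r)^1 + D_2/(1+r)^2 + D_3/(1+r)^3 + D_4/(1+r)^4 + D_5/(1+r)^5 + TV/(1+r)^5
    = 5615.17241 + 5937.88347 + 6279.14114 + 6640.01132 + 7021.62117 + 64523.00534 = 96016.83486

£96016.83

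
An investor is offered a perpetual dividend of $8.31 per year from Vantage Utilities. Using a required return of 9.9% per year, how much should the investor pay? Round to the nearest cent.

$83.94

Level perpetuity: PV = C / r = $8.31 / 0.099 = $83.94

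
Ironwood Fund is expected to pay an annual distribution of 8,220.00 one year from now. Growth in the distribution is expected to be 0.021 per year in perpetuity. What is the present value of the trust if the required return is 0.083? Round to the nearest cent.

132580.65

Growing perpetuity: P = D₁ / (r − g) = 8,220.0000 / (0.083 − 0.021) = 132,580.65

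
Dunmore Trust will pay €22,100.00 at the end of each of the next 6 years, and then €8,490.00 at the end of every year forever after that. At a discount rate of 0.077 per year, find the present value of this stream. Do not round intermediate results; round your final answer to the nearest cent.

€173753.87

PV of 6-year annuity: €22,100.00 × [1 − (1+0.077)^−6] / 0.077 = 103102.14671
Perpetuity value at year 6: €8,490.00 / 0.077 = 110259.74026
PV of perpetuity: 110259.74026 / (1+0.077)^6 = 70651.72100
Total PV = 103102.14671 + 70651.72100 = 173753.86771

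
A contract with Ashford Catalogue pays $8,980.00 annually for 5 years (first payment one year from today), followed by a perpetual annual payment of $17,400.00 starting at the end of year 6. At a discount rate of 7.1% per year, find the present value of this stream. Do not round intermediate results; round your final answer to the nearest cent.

PV of 5-year annuity: $8,980.00 × [1 − (1+0.071)^−5] / 0.071 = 36721.39679
Perpetuity value at year 5: $17,400.00 / 0.071 = 245070.42254
PV of perpetuity: 245070.42254 / (1+0.071)^5 = 173917.60470
Total PV = 36721.39679 + 173917.60470 = 210639.00149

$210639.00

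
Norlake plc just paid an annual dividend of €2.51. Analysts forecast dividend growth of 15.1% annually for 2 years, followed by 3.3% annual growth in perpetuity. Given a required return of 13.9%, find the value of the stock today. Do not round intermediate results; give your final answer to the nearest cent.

D_1 = 2.88901
D_2 = 3.32525
Terminal value at year 2: TV = D_2×(1+g_2)/(r−g_2) = 3.43498/0.106 = 32.40551
P_0 = D_1/(1+r)^1 + D_2/(1+r)^2 + TV/(1+r)^2
    = 2.53644 + 2.56317 + 24.97879 = 30.07840

€30.08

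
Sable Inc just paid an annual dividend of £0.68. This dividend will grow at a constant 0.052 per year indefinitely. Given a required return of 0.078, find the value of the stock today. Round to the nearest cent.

D₁ = D₀ × (1 + g) = £0.68 × 1.052 = £0.7154
Growing perpetuity: P = D₁ / (r − g) = £0.7154 / (0.078 − 0.052) = £27.51

£27.51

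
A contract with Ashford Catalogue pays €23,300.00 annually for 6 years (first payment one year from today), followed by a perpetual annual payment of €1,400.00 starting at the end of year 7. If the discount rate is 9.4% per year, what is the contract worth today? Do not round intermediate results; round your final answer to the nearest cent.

€111974.57

PV of 6-year annuity: €23,300.00 × [1 − (1+0.094)^−6] / 0.094 = 103287.04209
Perpetuity value at year 6: €1,400.00 / 0.094 = 14893.61702
PV of perpetuity: 14893.61702 / (1+0.094)^6 = 8687.52866
Total PV = 103287.04209 + 8687.52866 = 111974.57075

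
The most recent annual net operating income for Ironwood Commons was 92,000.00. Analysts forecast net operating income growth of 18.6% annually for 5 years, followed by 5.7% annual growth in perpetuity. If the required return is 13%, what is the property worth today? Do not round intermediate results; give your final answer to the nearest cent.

D_1 = 109112.00000
D_2 = 129406.83200
D_3 = 153476.50275
D_4 = 182023.13226
D_5 = 215879.43486
Terminal value at year 5: TV = D_5×(1+g_2)/(r−g_2) = 228184.56265/0.073 = 3125815.92674
P_0 = D_1/(1+r)^1 + D_2/(1+r)^2 + D_3/(1+r)^3 + D_4/(1+r)^4 + D_5/(1+r)^5 + TV/(1+r)^5
    = 96559.29204 + 101344.53129 + 106366.91514 + 111638.19589 + 117170.70825 + 1696567.65235 = 2229647.29494

2229647.29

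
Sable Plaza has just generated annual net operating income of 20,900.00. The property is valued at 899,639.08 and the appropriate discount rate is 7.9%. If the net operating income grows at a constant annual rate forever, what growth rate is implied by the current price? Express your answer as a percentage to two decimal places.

5.45%

P = D₀(1+g)/(r−g) ⇒ P(r−g) = D₀(1+g) ⇒ g(P+D₀) = P·r − D₀
g = (P·r − D₀)/(P + D₀) = (899,639.08×0.079 − 20,900.00) / (899,639.08 + 20,900.00) = 0.054502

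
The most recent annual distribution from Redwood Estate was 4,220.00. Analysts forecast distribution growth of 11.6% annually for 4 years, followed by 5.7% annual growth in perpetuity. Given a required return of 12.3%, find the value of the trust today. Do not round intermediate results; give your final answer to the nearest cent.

D_1 = 4709.52000
D_2 = 5255.82432
D_3 = 5865.49994
D_4 = 6545.89793
Terminal value at year 4: TV = D_4×(1+g_2)/(r−g_2) = 6919.01412/0.066 = 104833.54722
P_0 = D_1/(1+r)^1 + D_2/(1+r)^2 + D_3/(1+r)^3 + D_4/(1+r)^4 + TV/(1+r)^4
    = 4193.69546 + 4167.55488 + 4141.57725 + 4115.76154 + 65914.54463 = 82533.13375

82533.13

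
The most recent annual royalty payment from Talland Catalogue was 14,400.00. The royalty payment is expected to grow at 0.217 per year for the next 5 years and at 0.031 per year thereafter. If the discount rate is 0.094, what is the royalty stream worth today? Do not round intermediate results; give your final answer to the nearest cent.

501711.06

D_1 = 17524.80000
D_2 = 21327.68160
D_3 = 25955.78851
D_4 = 31588.19461
D_5 = 38442.83284
Terminal value at year 5: TV = D_5×(1+g_2)/(r−g_2) = 39634.56066/0.063 = 629120.01052
P_0 = D_1/(1+r)^1 + D_2/(1+r)^2 + D_3/(1+r)^3 + D_4/(1+r)^4 + D_5/(1+r)^5 + TV/(1+r)^5
    = 16019.01280 + 17820.05354 + 19823.58790 + 22052.38251 + 24531.76373 + 401464.26040 = 501711.06088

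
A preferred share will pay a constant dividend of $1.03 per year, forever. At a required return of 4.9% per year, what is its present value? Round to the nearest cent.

Level perpetuity: PV = C / r = $1.03 / 0.049 = $21.02

$21.02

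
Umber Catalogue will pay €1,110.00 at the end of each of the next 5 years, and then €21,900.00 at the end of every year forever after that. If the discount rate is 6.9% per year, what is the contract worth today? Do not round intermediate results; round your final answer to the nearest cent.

€231919.47

PV of 5-year annuity: €1,110.00 × [1 − (1+0.069)^−5] / 0.069 = 4563.43116
Perpetuity value at year 5: €21,900.00 / 0.069 = 317391.30435
PV of perpetuity: 317391.30435 / (1+0.069)^5 = 227356.04093
Total PV = 4563.43116 + 227356.04093 = 231919.47209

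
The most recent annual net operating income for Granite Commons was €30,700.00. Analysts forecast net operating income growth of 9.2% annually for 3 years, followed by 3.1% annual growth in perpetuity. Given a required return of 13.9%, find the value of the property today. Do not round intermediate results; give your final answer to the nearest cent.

D_1 = 33524.40000
D_2 = 36608.64480
D_3 = 39976.64012
Terminal value at year 3: TV = D_3×(1+g_2)/(r−g_2) = 41215.91597/0.108 = 381628.85153
P_0 = D_1/(1+r)^1 + D_2/(1+r)^2 + D_3/(1+r)^3 + TV/(1+r)^3
    = 29433.18701 + 28218.64812 + 27054.22629 + 258267.66027 = 342973.72169

€342973.72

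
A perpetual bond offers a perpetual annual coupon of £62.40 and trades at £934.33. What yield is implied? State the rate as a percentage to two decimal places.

6.68%

P = C/r ⇒ r = C/P = £62.40/£934.33 = 0.066786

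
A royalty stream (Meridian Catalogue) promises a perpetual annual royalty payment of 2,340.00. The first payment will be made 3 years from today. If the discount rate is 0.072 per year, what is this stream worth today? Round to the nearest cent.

Value at end of year 2: C / r = 2,340.00 / 0.072 = 32,500.0000
Discount to today: PV = 32,500.0000 / (1 + 0.072)^2 = 32,500.0000 / 1.149184 = 28,280.94

28280.94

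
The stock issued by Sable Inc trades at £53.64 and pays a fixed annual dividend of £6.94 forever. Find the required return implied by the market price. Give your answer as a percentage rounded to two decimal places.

P = C/r ⇒ r = C/P = £6.94/£53.64 = 0.129381

12.94%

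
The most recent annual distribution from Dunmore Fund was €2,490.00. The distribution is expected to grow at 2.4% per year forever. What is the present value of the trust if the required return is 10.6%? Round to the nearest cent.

D₁ = D₀ × (1 + g) = €2,490.00 × 1.024 = €2,549.7600
Growing perpetuity: P = D₁ / (r − g) = €2,549.7600 / (0.106 − 0.024) = €31,094.63

€31094.63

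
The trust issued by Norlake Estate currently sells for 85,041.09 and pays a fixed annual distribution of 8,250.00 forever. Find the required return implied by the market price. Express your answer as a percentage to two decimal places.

9.70%

P = C/r ⇒ r = C/P = 8,250.00/85,041.09 = 0.097012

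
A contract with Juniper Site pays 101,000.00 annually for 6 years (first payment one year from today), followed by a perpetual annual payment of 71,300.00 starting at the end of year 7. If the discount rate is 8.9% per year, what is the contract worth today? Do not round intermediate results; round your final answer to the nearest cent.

934753.54

PV of 6-year annuity: 101,000.00 × [1 − (1+0.089)^−6] / 0.089 = 454431.79961
Perpetuity value at year 6: 71,300.00 / 0.089 = 801123.59551
PV of perpetuity: 801123.59551 / (1+0.089)^6 = 480321.74093
Total PV = 454431.79961 + 480321.74093 = 934753.54054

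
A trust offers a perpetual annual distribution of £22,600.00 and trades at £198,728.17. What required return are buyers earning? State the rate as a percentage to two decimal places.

P = C/r ⇒ r = C/P = £22,600.00/£198,728.17 = 0.113723

11.37%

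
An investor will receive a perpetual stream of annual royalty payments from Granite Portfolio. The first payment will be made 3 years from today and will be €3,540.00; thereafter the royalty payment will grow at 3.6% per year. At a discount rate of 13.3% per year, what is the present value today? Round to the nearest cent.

Value at end of year 2: C₁ / (r − g) = €3,540.00 / (0.133 − 0.036) = €36,494.8454
Discount to today: PV = €36,494.8454 / (1 + 0.133)^2 = €36,494.8454 / 1.283689 = €28,429.66

€28429.66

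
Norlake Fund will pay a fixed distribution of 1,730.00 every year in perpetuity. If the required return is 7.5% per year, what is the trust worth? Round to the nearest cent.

23066.67

Level perpetuity: PV = C / r = 1,730.00 / 0.075 = 23,066.67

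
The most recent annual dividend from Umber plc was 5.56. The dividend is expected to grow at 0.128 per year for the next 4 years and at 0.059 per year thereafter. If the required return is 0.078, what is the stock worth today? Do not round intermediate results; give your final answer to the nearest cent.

D_1 = 6.27168
D_2 = 7.07446
D_3 = 7.97999
D_4 = 9.00142
Terminal value at year 4: TV = D_4×(1+g_2)/(r−g_2) = 9.53251/0.019 = 501.71091
P_0 = D_1/(1+r)^1 + D_2/(1+r)^2 + D_3/(1+r)^3 + D_4/(1+r)^4 + TV/(1+r)^4
    = 5.81788 + 6.08773 + 6.37009 + 6.66555 + 371.51684 = 396.45810

396.46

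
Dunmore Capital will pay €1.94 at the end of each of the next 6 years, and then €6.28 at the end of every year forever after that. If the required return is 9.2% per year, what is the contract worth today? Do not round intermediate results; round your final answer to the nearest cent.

€48.91

PV of 6-year annuity: €1.94 × [1 − (1+0.092)^−6] / 0.092 = 8.65103
Perpetuity value at year 6: €6.28 / 0.092 = 68.26087
PV of perpetuity: 68.26087 / (1+0.092)^6 = 40.25650
Total PV = 8.65103 + 40.25650 = 48.90753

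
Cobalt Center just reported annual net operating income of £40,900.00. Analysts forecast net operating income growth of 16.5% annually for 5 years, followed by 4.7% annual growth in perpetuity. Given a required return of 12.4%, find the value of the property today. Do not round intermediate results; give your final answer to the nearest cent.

D_1 = 47648.50000
D_2 = 55510.50250
D_3 = 64669.73541
D_4 = 75340.24176
D_5 = 87771.38165
Terminal value at year 5: TV = D_5×(1+g_2)/(r−g_2) = 91896.63658/0.077 = 1193462.81276
P_0 = D_1/(1+r)^1 + D_2/(1+r)^2 + D_3/(1+r)^3 + D_4/(1+r)^4 + D_5/(1+r)^5 + TV/(1+r)^5
    = 42391.90391 + 43938.22781 + 45540.95676 + 47202.14825 + 48923.93479 + 665238.43801 = 893235.60954

£893235.61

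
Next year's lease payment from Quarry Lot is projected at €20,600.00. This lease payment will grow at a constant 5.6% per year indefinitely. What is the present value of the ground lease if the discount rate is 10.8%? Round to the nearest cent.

Growing perpetuity: P = D₁ / (r − g) = €20,600.0000 / (0.108 − 0.056) = €396,153.85

€396153.85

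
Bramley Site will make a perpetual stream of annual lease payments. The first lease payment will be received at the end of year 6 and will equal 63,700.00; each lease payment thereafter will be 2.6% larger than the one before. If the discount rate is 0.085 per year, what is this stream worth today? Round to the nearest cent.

718023.62

Value at end of year 5: C₁ / (r − g) = 63,700.00 / (0.085 − 0.026) = 1,079,661.0169
Discount to today: PV = 1,079,661.0169 / (1 + 0.085)^5 = 1,079,661.0169 / 1.503657 = 718,023.62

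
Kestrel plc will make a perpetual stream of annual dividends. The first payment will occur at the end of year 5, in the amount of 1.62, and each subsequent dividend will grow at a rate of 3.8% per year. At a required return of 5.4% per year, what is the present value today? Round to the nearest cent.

Value at end of year 4: C₁ / (r − g) = 1.62 / (0.054 − 0.038) = 101.2500
Discount to today: PV = 101.2500 / (1 + 0.054)^4 = 101.2500 / 1.234134 = 82.04

82.04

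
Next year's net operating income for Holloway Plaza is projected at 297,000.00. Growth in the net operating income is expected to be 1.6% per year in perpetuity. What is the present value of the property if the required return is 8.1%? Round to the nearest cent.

4569230.77

Growing perpetuity: P = D₁ / (r − g) = 297,000.0000 / (0.081 − 0.016) = 4,569,230.77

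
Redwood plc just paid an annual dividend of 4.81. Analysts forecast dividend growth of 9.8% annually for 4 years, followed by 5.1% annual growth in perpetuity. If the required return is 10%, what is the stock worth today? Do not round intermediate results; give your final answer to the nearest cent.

D_1 = 5.28138
D_2 = 5.79896
D_3 = 6.36725
D_4 = 6.99124
Terminal value at year 4: TV = D_4×(1+g_2)/(r−g_2) = 7.34780/0.049 = 149.95504
P_0 = D_1/(1+r)^1 + D_2/(1+r)^2 + D_3/(1+r)^3 + D_4/(1+r)^4 + TV/(1+r)^4
    = 4.80125 + 4.79252 + 4.78381 + 4.77511 + 102.42131 = 121.57402

121.57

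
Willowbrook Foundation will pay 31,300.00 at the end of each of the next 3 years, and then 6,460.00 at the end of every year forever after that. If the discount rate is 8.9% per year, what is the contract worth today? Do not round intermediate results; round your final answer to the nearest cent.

135573.86

PV of 3-year annuity: 31,300.00 × [1 − (1+0.089)^−3] / 0.089 = 79370.94048
Perpetuity value at year 3: 6,460.00 / 0.089 = 72584.26966
PV of perpetuity: 72584.26966 / (1+0.089)^3 = 56202.91901
Total PV = 79370.94048 + 56202.91901 = 135573.85949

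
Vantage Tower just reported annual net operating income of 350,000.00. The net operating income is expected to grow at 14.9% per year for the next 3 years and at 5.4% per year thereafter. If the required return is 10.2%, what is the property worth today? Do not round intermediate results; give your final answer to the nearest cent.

D_1 = 402150.00000
D_2 = 462070.35000
D_3 = 530918.83215
Terminal value at year 3: TV = D_3×(1+g_2)/(r−g_2) = 559588.44909/0.048 = 11658092.68929
P_0 = D_1/(1+r)^1 + D_2/(1+r)^2 + D_3/(1+r)^3 + TV/(1+r)^3
    = 364927.40472 + 380491.45918 + 396719.31634 + 8711294.98790 = 9853433.16814

9853433.17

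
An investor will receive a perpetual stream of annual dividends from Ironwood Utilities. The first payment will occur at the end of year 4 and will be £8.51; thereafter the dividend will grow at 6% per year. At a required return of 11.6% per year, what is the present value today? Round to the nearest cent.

Value at end of year 3: C₁ / (r − g) = £8.51 / (0.116 − 0.06) = £151.9643
Discount to today: PV = £151.9643 / (1 + 0.116)^3 = £151.9643 / 1.389929 = £109.33

£109.33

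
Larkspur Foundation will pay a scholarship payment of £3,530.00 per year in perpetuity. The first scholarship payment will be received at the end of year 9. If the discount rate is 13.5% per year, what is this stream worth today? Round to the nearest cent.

Value at end of year 8: C / r = £3,530.00 / 0.135 = £26,148.1481
Discount to today: PV = £26,148.1481 / (1 + 0.135)^8 = £26,148.1481 / 2.754019 = £9,494.54

£9494.54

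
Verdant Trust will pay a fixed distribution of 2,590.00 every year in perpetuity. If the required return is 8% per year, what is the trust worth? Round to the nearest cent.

32375.00

Level perpetuity: PV = C / r = 2,590.00 / 0.08 = 32,375.00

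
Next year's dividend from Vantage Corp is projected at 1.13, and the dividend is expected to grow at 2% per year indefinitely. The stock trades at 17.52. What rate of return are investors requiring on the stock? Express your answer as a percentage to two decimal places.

P = D₁/(r − g) ⇒ r = D₁/P + g = 1.1300/17.52 + 0.02 = 0.064498 + 0.02 = 0.084498

8.45%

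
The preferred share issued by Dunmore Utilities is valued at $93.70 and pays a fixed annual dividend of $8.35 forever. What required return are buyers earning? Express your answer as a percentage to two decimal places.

8.91%

P = C/r ⇒ r = C/P = $8.35/$93.70 = 0.089114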